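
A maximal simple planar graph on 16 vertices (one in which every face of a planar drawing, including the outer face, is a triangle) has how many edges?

In a plane triangulation 3F = 2E and V − E + F = 2, so E = 3V − 6 = 3·16 − 6 = 42.

42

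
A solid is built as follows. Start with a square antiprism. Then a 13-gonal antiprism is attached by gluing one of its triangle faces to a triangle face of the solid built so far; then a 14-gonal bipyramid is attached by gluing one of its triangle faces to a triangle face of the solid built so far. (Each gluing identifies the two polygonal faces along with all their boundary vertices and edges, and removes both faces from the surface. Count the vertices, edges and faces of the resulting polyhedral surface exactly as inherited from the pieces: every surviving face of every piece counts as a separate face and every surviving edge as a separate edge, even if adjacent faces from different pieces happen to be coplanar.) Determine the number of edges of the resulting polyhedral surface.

A square antiprism: V=8, E=16, F=10.
Attach a 13-gonal antiprism (V=26, E=52, F=28) along a 3-gon: merge 3 vertices and 3 edges, delete both glued faces → V=31, E=65, F=36.
Attach a 14-gonal bipyramid (V=16, E=42, F=28) along a 3-gon: merge 3 vertices and 3 edges, delete both glued faces → V=44, E=104, F=62.
Check: V − E + F = 44 − 104 + 62 = 2.

104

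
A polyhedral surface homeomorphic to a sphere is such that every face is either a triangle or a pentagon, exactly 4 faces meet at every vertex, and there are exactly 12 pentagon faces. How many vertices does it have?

Let x be the number of triangles; then F = 12 + x.
Edge–face incidences: 2E = 5·12 + 3·x = 60 + 3x.
Every vertex has degree 4, so 4V = 2E.
Euler: V − E + F = 2 ⇒ (2E)/4 − E + (12 + x) = 2.
Multiply by 8: 2·(2E) − 4·(2E) + 8·(12 + x) = 16, i.e. 96 + 8x − 2·(60 + 3x) = 16.
Collecting terms: 2x − 24 = 16, so 2x = 40, so x = 20.
Then 2E = 60 + 3·20 = 120, so E = 60, V = 2E/4 = 30, F = 12 + 20 = 32.

30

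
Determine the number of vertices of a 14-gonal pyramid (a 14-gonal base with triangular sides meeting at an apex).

15

A pyramid on an n-gon base has one n-gon and n triangles: V = 14 + 1 = 15, E = 2·14 = 28, F = 14 + 1 = 15.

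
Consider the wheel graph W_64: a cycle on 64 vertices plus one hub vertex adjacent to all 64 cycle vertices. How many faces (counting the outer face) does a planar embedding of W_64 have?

W_64 has V = 64 + 1 = 65 vertices and E = 2·64 = 128 edges.
By Euler's formula F = 2 − V + E = 2 − 65 + 128 = 65.

65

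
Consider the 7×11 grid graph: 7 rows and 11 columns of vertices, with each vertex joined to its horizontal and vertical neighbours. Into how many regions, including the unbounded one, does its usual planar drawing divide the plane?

The grid has V = 7·11 = 77 vertices and E = 7·10 + 11·6 = 136 edges.
F = 2 − V + E = 2 − 77 + 136 = 61.

61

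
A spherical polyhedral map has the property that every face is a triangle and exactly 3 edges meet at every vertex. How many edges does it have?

Each face has 3 edges and each edge borders two faces, so 2E = 3F.
Each vertex has degree 3, so 3V = 2E and hence V = 3F/3.
Euler: V − E + F = 2 ⇒ (3F/3) − (3F/2) + F = 2.
Multiply by 6: (6 − 9 + 6)F = 12, i.e. 3F = 12.
So F = 4, E = 3·4/2 = 6, V = 3·4/3 = 4.

6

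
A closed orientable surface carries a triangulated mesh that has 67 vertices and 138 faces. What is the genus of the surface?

Every face is a triangle, so 2E = 3·138 = 414, giving E = 207.
χ = V − E + F = 67 − 207 + 138 = -2.
For a closed orientable surface χ = 2 − 2g, so g = (2 − (-2))/2 = 2.

2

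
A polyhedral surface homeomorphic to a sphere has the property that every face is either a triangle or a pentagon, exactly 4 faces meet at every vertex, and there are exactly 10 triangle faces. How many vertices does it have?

Let x be the number of pentagons; then F = 10 + x.
Edge–face incidences: 2E = 3·10 + 5·x = 30 + 5x.
Every vertex has degree 4, so 4V = 2E.
Euler: V − E + F = 2 ⇒ (2E)/4 − E + (10 + x) = 2.
Multiply by 8: 2·(2E) − 4·(2E) + 8·(10 + x) = 16, i.e. 80 + 8x − 2·(30 + 5x) = 16.
Collecting terms: −2x + 20 = 16, so −2x = −4, so x = 2.
Then 2E = 30 + 5·2 = 40, so E = 20, V = 2E/4 = 10, F = 10 + 2 = 12.

10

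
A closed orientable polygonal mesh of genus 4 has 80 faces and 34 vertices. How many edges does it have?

For a closed orientable surface of genus 4, χ = 2 − 2·4 = -6.
E = V + F − (-6) = 34 + 80 − (-6) = 120.

120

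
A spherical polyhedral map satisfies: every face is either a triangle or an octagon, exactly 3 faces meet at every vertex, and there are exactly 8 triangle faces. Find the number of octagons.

Let x be the number of octagons; then F = 8 + x.
Edge–face incidences: 2E = 3·8 + 8·x = 24 + 8x.
Every vertex has degree 3, so 3V = 2E.
Euler: V − E + F = 2 ⇒ (2E)/3 − E + (8 + x) = 2.
Multiply by 6: 2·(2E) − 3·(2E) + 6·(8 + x) = 12, i.e. 48 + 6x − (24 + 8x) = 12.
Collecting terms: −2x + 24 = 12, so −2x = −12, so x = 6.
Then 2E = 24 + 8·6 = 72, so E = 36, V = 2E/3 = 24, F = 8 + 6 = 14.

6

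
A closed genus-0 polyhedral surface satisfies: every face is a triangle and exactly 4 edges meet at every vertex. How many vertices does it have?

6

Each face has 3 edges and each edge borders two faces, so 2E = 3F.
Each vertex has degree 4, so 4V = 2E and hence V = 3F/4.
Euler: V − E + F = 2 ⇒ (3F/4) − (3F/2) + F = 2.
Multiply by 8: (6 − 12 + 8)F = 16, i.e. 2F = 16.
So F = 8, E = 3·8/2 = 12, V = 3·8/4 = 6.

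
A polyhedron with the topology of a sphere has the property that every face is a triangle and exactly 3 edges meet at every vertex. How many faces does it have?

Each face has 3 edges and each edge borders two faces, so 2E = 3F.
Each vertex has degree 3, so 3V = 2E and hence V = 3F/3.
Euler: V − E + F = 2 ⇒ (3F/3) − (3F/2) + F = 2.
Multiply by 6: (6 − 9 + 6)F = 12, i.e. 3F = 12.
So F = 4, E = 3·4/2 = 6, V = 3·4/3 = 4.

4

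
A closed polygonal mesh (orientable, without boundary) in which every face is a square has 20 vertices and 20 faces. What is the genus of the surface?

Every face is a square, so 2E = 4·20 = 80, giving E = 40.
χ = V − E + F = 20 − 40 + 20 = 0.
For a closed orientable surface χ = 2 − 2g, so g = (2 − (0))/2 = 1.

1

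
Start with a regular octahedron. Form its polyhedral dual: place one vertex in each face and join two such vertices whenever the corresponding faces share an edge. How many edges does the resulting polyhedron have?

The base solid has V = 6, E = 12, F = 8.
The dual swaps V and F and preserves E: V′ = F = 8, E′ = E = 12, F′ = V = 6.

12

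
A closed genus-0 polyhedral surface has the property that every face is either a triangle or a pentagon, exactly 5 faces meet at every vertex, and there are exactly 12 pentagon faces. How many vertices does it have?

Let x be the number of triangles; then F = 12 + x.
Edge–face incidences: 2E = 5·12 + 3·x = 60 + 3x.
Every vertex has degree 5, so 5V = 2E.
Euler: V − E + F = 2 ⇒ (2E)/5 − E + (12 + x) = 2.
Multiply by 10: 2·(2E) − 5·(2E) + 10·(12 + x) = 20, i.e. 120 + 10x − 3·(60 + 3x) = 20.
Collecting terms: x − 60 = 20, so x = 80.
Then 2E = 60 + 3·80 = 300, so E = 150, V = 2E/5 = 60, F = 12 + 80 = 92.

60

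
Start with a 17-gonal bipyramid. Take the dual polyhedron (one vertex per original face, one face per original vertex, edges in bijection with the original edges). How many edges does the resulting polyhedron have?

The base solid has V = 19, E = 51, F = 34.
The dual swaps V and F and preserves E: V′ = F = 34, E′ = E = 51, F′ = V = 19.

51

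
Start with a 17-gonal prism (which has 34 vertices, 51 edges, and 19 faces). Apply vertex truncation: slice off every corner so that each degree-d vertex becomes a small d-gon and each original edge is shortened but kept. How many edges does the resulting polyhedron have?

153

Truncation replaces each original edge-end by a new vertex, so V′ = 2E = 102.
Each original edge survives, and each old vertex of degree d contributes d new edges; summing degrees gives Σd = 2E, so E′ = E + 2E = 3E = 153.
Each original face survives and each original vertex becomes one new face: F′ = F + V = 53.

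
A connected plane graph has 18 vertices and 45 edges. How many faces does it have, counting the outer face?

Euler's formula for a connected plane graph: V − E + F = 2, so F = 2 − 18 + 45 = 29.

29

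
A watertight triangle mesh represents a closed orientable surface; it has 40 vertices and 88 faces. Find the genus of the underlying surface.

Every face is a triangle, so 2E = 3·88 = 264, giving E = 132.
χ = V − E + F = 40 − 132 + 88 = -4.
For a closed orientable surface χ = 2 − 2g, so g = (2 − (-4))/2 = 3.

3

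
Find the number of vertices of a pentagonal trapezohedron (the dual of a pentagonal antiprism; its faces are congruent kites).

12

The n-trapezohedron (dual of the n-antiprism) has V = 2·5 + 2 = 12, E = 4·5 = 20, F = 2·5 = 10.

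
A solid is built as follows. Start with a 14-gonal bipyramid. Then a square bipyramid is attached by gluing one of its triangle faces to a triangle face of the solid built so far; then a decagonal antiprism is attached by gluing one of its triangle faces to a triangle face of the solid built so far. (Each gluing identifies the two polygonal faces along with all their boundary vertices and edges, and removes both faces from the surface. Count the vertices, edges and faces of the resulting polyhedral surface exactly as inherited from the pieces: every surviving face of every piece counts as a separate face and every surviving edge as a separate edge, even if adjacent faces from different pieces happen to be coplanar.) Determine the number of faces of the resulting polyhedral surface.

54

A 14-gonal bipyramid: V=16, E=42, F=28.
Attach a square bipyramid (V=6, E=12, F=8) along a 3-gon: merge 3 vertices and 3 edges, delete both glued faces → V=19, E=51, F=34.
Attach a decagonal antiprism (V=20, E=40, F=22) along a 3-gon: merge 3 vertices and 3 edges, delete both glued faces → V=36, E=88, F=54.
Check: V − E + F = 36 − 88 + 54 = 2.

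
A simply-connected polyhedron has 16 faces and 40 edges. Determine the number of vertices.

Here V − E + F = 2.
V = 2 + E − F = 2 + 40 − 16 = 26.

26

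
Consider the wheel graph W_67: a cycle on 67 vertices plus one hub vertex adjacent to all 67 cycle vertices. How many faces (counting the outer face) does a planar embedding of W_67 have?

W_67 has V = 67 + 1 = 68 vertices and E = 2·67 = 134 edges.
By Euler's formula F = 2 − V + E = 2 − 68 + 134 = 68.

68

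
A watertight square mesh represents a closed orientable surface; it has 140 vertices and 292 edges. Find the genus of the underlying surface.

4

Every face is a square and each edge borders two faces, so 4F = 2·292, giving F = 146.
χ = V − E + F = 140 − 292 + 146 = -6.
For a closed orientable surface χ = 2 − 2g, so g = (2 − (-6))/2 = 4.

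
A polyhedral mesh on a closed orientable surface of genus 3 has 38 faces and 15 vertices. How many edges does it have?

57

For a closed orientable surface of genus 3, χ = 2 − 2·3 = -4.
E = V + F − (-4) = 15 + 38 − (-4) = 57.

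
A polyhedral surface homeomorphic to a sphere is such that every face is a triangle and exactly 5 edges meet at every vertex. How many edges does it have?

Each face has 3 edges and each edge borders two faces, so 2E = 3F.
Each vertex has degree 5, so 5V = 2E and hence V = 3F/5.
Euler: V − E + F = 2 ⇒ (3F/5) − (3F/2) + F = 2.
Multiply by 10: (6 − 15 + 10)F = 20, i.e. 1F = 20.
So F = 20, E = 3·20/2 = 30, V = 3·20/5 = 12.

30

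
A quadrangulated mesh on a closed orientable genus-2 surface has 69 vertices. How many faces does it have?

χ = 2 − 2·2 = -2, and every face is a square so 4F = 2E.
V − E + F = -2 with E = 4F/2 gives 69 − (4/2 − 1)·F = -2, so F = 71 and E = 142.

71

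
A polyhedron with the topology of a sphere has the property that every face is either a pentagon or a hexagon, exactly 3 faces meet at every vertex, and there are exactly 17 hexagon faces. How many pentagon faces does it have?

Let x be the number of pentagons; then F = 17 + x.
Edge–face incidences: 2E = 6·17 + 5·x = 102 + 5x.
Every vertex has degree 3, so 3V = 2E.
Euler: V − E + F = 2 ⇒ (2E)/3 − E + (17 + x) = 2.
Multiply by 6: 2·(2E) − 3·(2E) + 6·(17 + x) = 12, i.e. 102 + 6x − (102 + 5x) = 12.
Collecting terms: x = 12.
Then 2E = 102 + 5·12 = 162, so E = 81, V = 2E/3 = 54, F = 17 + 12 = 29.

12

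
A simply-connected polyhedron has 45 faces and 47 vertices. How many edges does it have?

90

Here V − E + F = 2.
E = V + F − (2) = 47 + 45 − (2) = 90.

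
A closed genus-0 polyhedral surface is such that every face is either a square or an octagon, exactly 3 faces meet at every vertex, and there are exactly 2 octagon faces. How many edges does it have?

24

Let x be the number of squares; then F = 2 + x.
Edge–face incidences: 2E = 8·2 + 4·x = 16 + 4x.
Every vertex has degree 3, so 3V = 2E.
Euler: V − E + F = 2 ⇒ (2E)/3 − E + (2 + x) = 2.
Multiply by 6: 2·(2E) − 3·(2E) + 6·(2 + x) = 12, i.e. 12 + 6x − (16 + 4x) = 12.
Collecting terms: 2x − 4 = 12, so 2x = 16, so x = 8.
Then 2E = 16 + 4·8 = 48, so E = 24, V = 2E/3 = 16, F = 2 + 8 = 10.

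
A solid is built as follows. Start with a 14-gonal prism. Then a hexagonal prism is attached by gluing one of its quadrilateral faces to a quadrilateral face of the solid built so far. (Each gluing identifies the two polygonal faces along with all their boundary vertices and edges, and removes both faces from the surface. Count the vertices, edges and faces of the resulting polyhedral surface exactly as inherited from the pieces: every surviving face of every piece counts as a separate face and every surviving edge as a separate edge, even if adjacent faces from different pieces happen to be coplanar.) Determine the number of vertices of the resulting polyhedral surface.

36

A 14-gonal prism: V=28, E=42, F=16.
Attach a hexagonal prism (V=12, E=18, F=8) along a 4-gon: merge 4 vertices and 4 edges, delete both glued faces → V=36, E=56, F=22.
Check: V − E + F = 36 − 56 + 22 = 2.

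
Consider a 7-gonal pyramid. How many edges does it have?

A pyramid on an n-gon base has one n-gon and n triangles: V = 7 + 1 = 8, E = 2·7 = 14, F = 7 + 1 = 8.

14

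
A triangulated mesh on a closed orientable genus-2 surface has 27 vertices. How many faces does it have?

58

χ = 2 − 2·2 = -2, and every face is a triangle so 3F = 2E.
V − E + F = -2 with E = 3F/2 gives 27 − (3/2 − 1)·F = -2, so F = 58 and E = 87.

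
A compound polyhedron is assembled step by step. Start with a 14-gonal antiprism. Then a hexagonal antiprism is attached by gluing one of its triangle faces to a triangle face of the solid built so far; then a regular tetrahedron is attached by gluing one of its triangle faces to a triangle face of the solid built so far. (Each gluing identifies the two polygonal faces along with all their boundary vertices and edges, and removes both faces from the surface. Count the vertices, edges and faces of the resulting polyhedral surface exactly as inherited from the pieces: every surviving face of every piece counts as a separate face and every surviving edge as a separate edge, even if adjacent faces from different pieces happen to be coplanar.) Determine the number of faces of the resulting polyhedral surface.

A 14-gonal antiprism: V=28, E=56, F=30.
Attach a hexagonal antiprism (V=12, E=24, F=14) along a 3-gon: merge 3 vertices and 3 edges, delete both glued faces → V=37, E=77, F=42.
Attach a regular tetrahedron (V=4, E=6, F=4) along a 3-gon: merge 3 vertices and 3 edges, delete both glued faces → V=38, E=80, F=44.
Check: V − E + F = 38 − 80 + 44 = 2.

44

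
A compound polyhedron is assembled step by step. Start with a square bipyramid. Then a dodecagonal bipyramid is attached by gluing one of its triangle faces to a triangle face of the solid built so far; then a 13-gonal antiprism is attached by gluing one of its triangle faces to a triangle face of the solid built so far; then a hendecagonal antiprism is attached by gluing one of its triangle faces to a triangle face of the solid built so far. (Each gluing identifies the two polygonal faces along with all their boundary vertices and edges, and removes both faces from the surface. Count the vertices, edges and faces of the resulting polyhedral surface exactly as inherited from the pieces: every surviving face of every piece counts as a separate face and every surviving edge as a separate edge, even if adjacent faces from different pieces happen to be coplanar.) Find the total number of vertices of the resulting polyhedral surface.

59

A square bipyramid: V=6, E=12, F=8.
Attach a dodecagonal bipyramid (V=14, E=36, F=24) along a 3-gon: merge 3 vertices and 3 edges, delete both glued faces → V=17, E=45, F=30.
Attach a 13-gonal antiprism (V=26, E=52, F=28) along a 3-gon: merge 3 vertices and 3 edges, delete both glued faces → V=40, E=94, F=56.
Attach a hendecagonal antiprism (V=22, E=44, F=24) along a 3-gon: merge 3 vertices and 3 edges, delete both glued faces → V=59, E=135, F=78.
Check: V − E + F = 59 − 135 + 78 = 2.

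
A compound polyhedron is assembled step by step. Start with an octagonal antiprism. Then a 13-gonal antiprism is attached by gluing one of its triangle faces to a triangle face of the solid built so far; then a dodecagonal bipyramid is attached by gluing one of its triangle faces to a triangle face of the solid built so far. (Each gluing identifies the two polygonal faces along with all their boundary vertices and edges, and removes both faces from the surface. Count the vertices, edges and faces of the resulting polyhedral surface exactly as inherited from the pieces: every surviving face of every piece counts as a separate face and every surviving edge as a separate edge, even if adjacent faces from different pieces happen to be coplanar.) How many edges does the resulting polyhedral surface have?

An octagonal antiprism: V=16, E=32, F=18.
Attach a 13-gonal antiprism (V=26, E=52, F=28) along a 3-gon: merge 3 vertices and 3 edges, delete both glued faces → V=39, E=81, F=44.
Attach a dodecagonal bipyramid (V=14, E=36, F=24) along a 3-gon: merge 3 vertices and 3 edges, delete both glued faces → V=50, E=114, F=66.
Check: V − E + F = 50 − 114 + 66 = 2.

114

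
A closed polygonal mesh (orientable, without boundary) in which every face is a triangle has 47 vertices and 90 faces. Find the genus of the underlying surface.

Every face is a triangle, so 2E = 3·90 = 270, giving E = 135.
χ = V − E + F = 47 − 135 + 90 = 2.
For a closed orientable surface χ = 2 − 2g, so g = (2 − (2))/2 = 0.

0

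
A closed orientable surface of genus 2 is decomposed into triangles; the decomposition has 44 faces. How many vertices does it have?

χ = 2 − 2·2 = -2, and every face is a triangle so 3F = 2E.
E = 3·44/2 = 66. Then V = -2 + E − F = -2 + 66 − 44 = 20.

20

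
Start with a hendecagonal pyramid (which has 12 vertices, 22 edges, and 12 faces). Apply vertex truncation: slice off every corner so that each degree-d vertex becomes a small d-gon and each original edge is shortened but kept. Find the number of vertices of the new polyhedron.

44

Truncation replaces each original edge-end by a new vertex, so V′ = 2E = 44.
Each original edge survives, and each old vertex of degree d contributes d new edges; summing degrees gives Σd = 2E, so E′ = E + 2E = 3E = 66.
Each original face survives and each original vertex becomes one new face: F′ = F + V = 24.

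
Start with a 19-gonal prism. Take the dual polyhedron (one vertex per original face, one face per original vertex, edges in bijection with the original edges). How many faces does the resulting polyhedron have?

38

The base solid has V = 38, E = 57, F = 21.
The dual swaps V and F and preserves E: V′ = F = 21, E′ = E = 57, F′ = V = 38.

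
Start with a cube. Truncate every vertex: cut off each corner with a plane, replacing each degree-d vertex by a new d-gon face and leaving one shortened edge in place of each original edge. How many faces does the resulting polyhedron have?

14

The base solid has V = 8, E = 12, F = 6.
Truncation replaces each original edge-end by a new vertex, so V′ = 2E = 24.
Each original edge survives, and each old vertex of degree d contributes d new edges; summing degrees gives Σd = 2E, so E′ = E + 2E = 3E = 36.
Each original face survives and each original vertex becomes one new face: F′ = F + V = 14.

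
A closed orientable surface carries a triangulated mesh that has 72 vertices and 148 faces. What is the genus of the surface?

2

Every face is a triangle, so 2E = 3·148 = 444, giving E = 222.
χ = V − E + F = 72 − 222 + 148 = -2.
For a closed orientable surface χ = 2 − 2g, so g = (2 − (-2))/2 = 2.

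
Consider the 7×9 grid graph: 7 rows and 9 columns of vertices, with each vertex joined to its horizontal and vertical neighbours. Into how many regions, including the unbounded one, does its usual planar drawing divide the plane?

The grid has V = 7·9 = 63 vertices and E = 7·8 + 9·6 = 110 edges.
F = 2 − V + E = 2 − 63 + 110 = 49.

49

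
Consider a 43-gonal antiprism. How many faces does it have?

88

An antiprism on an n-gon has two n-gon caps and 2n triangles: V = 2·43 = 86, E = 4·43 = 172, F = 2·43 + 2 = 88.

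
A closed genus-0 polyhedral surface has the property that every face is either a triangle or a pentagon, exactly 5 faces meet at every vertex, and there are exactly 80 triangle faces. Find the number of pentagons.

Let x be the number of pentagons; then F = 80 + x.
Edge–face incidences: 2E = 3·80 + 5·x = 240 + 5x.
Every vertex has degree 5, so 5V = 2E.
Euler: V − E + F = 2 ⇒ (2E)/5 − E + (80 + x) = 2.
Multiply by 10: 2·(2E) − 5·(2E) + 10·(80 + x) = 20, i.e. 800 + 10x − 3·(240 + 5x) = 20.
Collecting terms: −5x + 80 = 20, so −5x = −60, so x = 12.
Then 2E = 240 + 5·12 = 300, so E = 150, V = 2E/5 = 60, F = 80 + 12 = 92.

12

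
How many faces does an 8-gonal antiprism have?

An antiprism on an n-gon has two n-gon caps and 2n triangles: V = 2·8 = 16, E = 4·8 = 32, F = 2·8 + 2 = 18.
Check: V − E + F = 16 − 32 + 18 = 2.

18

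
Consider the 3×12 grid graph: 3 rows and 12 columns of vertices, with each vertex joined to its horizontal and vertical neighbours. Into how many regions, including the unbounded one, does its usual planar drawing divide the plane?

The grid has V = 3·12 = 36 vertices and E = 3·11 + 12·2 = 57 edges.
F = 2 − V + E = 2 − 36 + 57 = 23.

23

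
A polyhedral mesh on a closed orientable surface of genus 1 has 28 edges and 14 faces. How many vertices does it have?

For a closed orientable surface of genus 1, χ = 2 − 2·1 = 0.
V = 0 + E − F = 0 + 28 − 14 = 14.

14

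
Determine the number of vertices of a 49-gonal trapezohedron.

100

The n-trapezohedron (dual of the n-antiprism) has V = 2·49 + 2 = 100, E = 4·49 = 196, F = 2·49 = 98.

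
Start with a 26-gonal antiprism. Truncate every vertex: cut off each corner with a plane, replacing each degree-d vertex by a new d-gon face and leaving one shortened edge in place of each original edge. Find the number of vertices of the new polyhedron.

The base solid has V = 52, E = 104, F = 54.
Truncation replaces each original edge-end by a new vertex, so V′ = 2E = 208.
Each original edge survives, and each old vertex of degree d contributes d new edges; summing degrees gives Σd = 2E, so E′ = E + 2E = 3E = 312.
Each original face survives and each original vertex becomes one new face: F′ = F + V = 106.

208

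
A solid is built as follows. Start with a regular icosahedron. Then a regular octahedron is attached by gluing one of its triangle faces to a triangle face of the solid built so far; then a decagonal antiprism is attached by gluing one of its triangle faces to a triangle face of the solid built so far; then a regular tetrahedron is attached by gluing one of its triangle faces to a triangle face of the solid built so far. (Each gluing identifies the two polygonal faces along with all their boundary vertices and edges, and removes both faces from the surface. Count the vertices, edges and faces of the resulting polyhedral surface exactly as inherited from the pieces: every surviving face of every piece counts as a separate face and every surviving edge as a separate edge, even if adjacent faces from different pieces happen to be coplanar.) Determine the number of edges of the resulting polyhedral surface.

A regular icosahedron: V=12, E=30, F=20.
Attach a regular octahedron (V=6, E=12, F=8) along a 3-gon: merge 3 vertices and 3 edges, delete both glued faces → V=15, E=39, F=26.
Attach a decagonal antiprism (V=20, E=40, F=22) along a 3-gon: merge 3 vertices and 3 edges, delete both glued faces → V=32, E=76, F=46.
Attach a regular tetrahedron (V=4, E=6, F=4) along a 3-gon: merge 3 vertices and 3 edges, delete both glued faces → V=33, E=79, F=48.
Check: V − E + F = 33 − 79 + 48 = 2.

79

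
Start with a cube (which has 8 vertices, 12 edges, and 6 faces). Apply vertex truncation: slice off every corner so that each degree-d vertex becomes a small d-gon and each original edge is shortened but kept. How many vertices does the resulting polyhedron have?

24

Truncation replaces each original edge-end by a new vertex, so V′ = 2E = 24.
Each original edge survives, and each old vertex of degree d contributes d new edges; summing degrees gives Σd = 2E, so E′ = E + 2E = 3E = 36.
Each original face survives and each original vertex becomes one new face: F′ = F + V = 14.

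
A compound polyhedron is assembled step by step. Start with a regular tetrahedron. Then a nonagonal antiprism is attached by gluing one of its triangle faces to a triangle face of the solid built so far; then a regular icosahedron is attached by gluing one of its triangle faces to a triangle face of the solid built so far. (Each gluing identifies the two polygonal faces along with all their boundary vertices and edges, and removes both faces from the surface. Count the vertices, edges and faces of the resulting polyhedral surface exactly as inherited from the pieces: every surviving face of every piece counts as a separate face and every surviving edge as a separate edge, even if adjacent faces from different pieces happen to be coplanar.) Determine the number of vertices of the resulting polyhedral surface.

28

A regular tetrahedron: V=4, E=6, F=4.
Attach a nonagonal antiprism (V=18, E=36, F=20) along a 3-gon: merge 3 vertices and 3 edges, delete both glued faces → V=19, E=39, F=22.
Attach a regular icosahedron (V=12, E=30, F=20) along a 3-gon: merge 3 vertices and 3 edges, delete both glued faces → V=28, E=66, F=40.
Check: V − E + F = 28 − 66 + 40 = 2.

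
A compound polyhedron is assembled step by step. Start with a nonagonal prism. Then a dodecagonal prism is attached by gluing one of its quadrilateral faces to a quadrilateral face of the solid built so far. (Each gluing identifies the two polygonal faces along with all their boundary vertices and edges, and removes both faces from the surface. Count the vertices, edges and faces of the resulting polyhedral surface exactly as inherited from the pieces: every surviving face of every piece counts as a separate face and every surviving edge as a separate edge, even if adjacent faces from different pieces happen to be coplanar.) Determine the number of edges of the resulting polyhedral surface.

59

A nonagonal prism: V=18, E=27, F=11.
Attach a dodecagonal prism (V=24, E=36, F=14) along a 4-gon: merge 4 vertices and 4 edges, delete both glued faces → V=38, E=59, F=23.
Check: V − E + F = 38 − 59 + 23 = 2.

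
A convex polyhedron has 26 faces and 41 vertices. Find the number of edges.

65

Here V − E + F = 2.
E = V + F − (2) = 41 + 26 − (2) = 65.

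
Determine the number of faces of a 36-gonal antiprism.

An antiprism on an n-gon has two n-gon caps and 2n triangles: V = 2·36 = 72, E = 4·36 = 144, F = 2·36 + 2 = 74.
Check: V − E + F = 72 − 144 + 74 = 2.

74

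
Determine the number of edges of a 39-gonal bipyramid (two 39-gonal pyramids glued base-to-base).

117

A bipyramid over an n-gon has 2n triangular faces and n + 2 vertices: V = 39 + 2 = 41, E = 3·39 = 117, F = 2·39 = 78.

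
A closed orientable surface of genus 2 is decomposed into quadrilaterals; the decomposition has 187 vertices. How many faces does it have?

χ = 2 − 2·2 = -2, and every face is a square so 4F = 2E.
V − E + F = -2 with E = 4F/2 gives 187 − (4/2 − 1)·F = -2, so F = 189 and E = 378.

189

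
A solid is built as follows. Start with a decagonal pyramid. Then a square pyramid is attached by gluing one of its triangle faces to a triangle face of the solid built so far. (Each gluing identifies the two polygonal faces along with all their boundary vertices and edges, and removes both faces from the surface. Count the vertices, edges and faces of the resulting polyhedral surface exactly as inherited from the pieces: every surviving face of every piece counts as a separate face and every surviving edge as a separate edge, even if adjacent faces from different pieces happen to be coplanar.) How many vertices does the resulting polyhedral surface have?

13

A decagonal pyramid: V=11, E=20, F=11.
Attach a square pyramid (V=5, E=8, F=5) along a 3-gon: merge 3 vertices and 3 edges, delete both glued faces → V=13, E=25, F=14.
Check: V − E + F = 13 − 25 + 14 = 2.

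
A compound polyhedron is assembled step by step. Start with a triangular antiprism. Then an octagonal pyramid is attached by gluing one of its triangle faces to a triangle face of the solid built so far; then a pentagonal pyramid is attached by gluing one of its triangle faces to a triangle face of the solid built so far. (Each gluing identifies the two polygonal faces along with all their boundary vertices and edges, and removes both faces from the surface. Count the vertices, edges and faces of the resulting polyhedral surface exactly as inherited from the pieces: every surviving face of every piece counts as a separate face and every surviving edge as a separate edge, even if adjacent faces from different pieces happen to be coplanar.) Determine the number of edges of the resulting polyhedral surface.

32

A triangular antiprism: V=6, E=12, F=8.
Attach an octagonal pyramid (V=9, E=16, F=9) along a 3-gon: merge 3 vertices and 3 edges, delete both glued faces → V=12, E=25, F=15.
Attach a pentagonal pyramid (V=6, E=10, F=6) along a 3-gon: merge 3 vertices and 3 edges, delete both glued faces → V=15, E=32, F=19.
Check: V − E + F = 15 − 32 + 19 = 2.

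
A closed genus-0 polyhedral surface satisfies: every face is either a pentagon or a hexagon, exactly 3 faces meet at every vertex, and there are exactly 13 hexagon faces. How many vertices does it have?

46

Let x be the number of pentagons; then F = 13 + x.
Edge–face incidences: 2E = 6·13 + 5·x = 78 + 5x.
Every vertex has degree 3, so 3V = 2E.
Euler: V − E + F = 2 ⇒ (2E)/3 − E + (13 + x) = 2.
Multiply by 6: 2·(2E) − 3·(2E) + 6·(13 + x) = 12, i.e. 78 + 6x − (78 + 5x) = 12.
Collecting terms: x = 12.
Then 2E = 78 + 5·12 = 138, so E = 69, V = 2E/3 = 46, F = 13 + 12 = 25.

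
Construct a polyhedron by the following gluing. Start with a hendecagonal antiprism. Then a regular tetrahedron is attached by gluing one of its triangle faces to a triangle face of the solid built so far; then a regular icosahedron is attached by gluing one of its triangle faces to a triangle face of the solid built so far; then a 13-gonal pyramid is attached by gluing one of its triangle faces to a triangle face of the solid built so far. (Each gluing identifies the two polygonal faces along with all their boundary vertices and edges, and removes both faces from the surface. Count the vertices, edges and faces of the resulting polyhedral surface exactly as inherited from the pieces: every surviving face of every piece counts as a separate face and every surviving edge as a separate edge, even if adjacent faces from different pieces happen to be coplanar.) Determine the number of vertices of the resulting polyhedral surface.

A hendecagonal antiprism: V=22, E=44, F=24.
Attach a regular tetrahedron (V=4, E=6, F=4) along a 3-gon: merge 3 vertices and 3 edges, delete both glued faces → V=23, E=47, F=26.
Attach a regular icosahedron (V=12, E=30, F=20) along a 3-gon: merge 3 vertices and 3 edges, delete both glued faces → V=32, E=74, F=44.
Attach a 13-gonal pyramid (V=14, E=26, F=14) along a 3-gon: merge 3 vertices and 3 edges, delete both glued faces → V=43, E=97, F=56.
Check: V − E + F = 43 − 97 + 56 = 2.

43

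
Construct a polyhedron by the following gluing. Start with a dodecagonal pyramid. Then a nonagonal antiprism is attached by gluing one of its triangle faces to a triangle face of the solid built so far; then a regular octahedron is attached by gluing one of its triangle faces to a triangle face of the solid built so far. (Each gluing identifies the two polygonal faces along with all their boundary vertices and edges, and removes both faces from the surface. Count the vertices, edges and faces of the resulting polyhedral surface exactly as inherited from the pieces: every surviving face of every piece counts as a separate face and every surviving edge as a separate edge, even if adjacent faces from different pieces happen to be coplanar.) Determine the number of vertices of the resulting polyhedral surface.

A dodecagonal pyramid: V=13, E=24, F=13.
Attach a nonagonal antiprism (V=18, E=36, F=20) along a 3-gon: merge 3 vertices and 3 edges, delete both glued faces → V=28, E=57, F=31.
Attach a regular octahedron (V=6, E=12, F=8) along a 3-gon: merge 3 vertices and 3 edges, delete both glued faces → V=31, E=66, F=37.
Check: V − E + F = 31 − 66 + 37 = 2.

31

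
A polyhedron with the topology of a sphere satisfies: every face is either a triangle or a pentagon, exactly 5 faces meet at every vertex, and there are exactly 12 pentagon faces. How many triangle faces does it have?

80

Let x be the number of triangles; then F = 12 + x.
Edge–face incidences: 2E = 5·12 + 3·x = 60 + 3x.
Every vertex has degree 5, so 5V = 2E.
Euler: V − E + F = 2 ⇒ (2E)/5 − E + (12 + x) = 2.
Multiply by 10: 2·(2E) − 5·(2E) + 10·(12 + x) = 20, i.e. 120 + 10x − 3·(60 + 3x) = 20.
Collecting terms: x − 60 = 20, so x = 80.
Then 2E = 60 + 3·80 = 300, so E = 150, V = 2E/5 = 60, F = 12 + 80 = 92.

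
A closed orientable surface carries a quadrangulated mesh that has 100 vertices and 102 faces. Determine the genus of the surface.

2

Every face is a square, so 2E = 4·102 = 408, giving E = 204.
χ = V − E + F = 100 − 204 + 102 = -2.
For a closed orientable surface χ = 2 − 2g, so g = (2 − (-2))/2 = 2.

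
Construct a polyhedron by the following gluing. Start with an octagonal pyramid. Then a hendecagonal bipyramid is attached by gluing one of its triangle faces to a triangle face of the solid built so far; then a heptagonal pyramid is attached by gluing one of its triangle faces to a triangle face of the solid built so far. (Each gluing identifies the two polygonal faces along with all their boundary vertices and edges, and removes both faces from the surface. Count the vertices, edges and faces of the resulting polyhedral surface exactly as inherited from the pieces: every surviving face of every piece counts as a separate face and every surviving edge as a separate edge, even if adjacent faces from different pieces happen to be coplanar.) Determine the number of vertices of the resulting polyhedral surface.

An octagonal pyramid: V=9, E=16, F=9.
Attach a hendecagonal bipyramid (V=13, E=33, F=22) along a 3-gon: merge 3 vertices and 3 edges, delete both glued faces → V=19, E=46, F=29.
Attach a heptagonal pyramid (V=8, E=14, F=8) along a 3-gon: merge 3 vertices and 3 edges, delete both glued faces → V=24, E=57, F=35.
Check: V − E + F = 24 − 57 + 35 = 2.

24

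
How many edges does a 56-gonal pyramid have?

112

A pyramid on an n-gon base has one n-gon and n triangles: V = 56 + 1 = 57, E = 2·56 = 112, F = 56 + 1 = 57.
Check: V − E + F = 57 − 112 + 57 = 2.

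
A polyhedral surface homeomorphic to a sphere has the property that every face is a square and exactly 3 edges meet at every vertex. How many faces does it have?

6

Each face has 4 edges and each edge borders two faces, so 2E = 4F.
Each vertex has degree 3, so 3V = 2E and hence V = 4F/3.
Euler: V − E + F = 2 ⇒ (4F/3) − (4F/2) + F = 2.
Multiply by 6: (8 − 12 + 6)F = 12, i.e. 2F = 12.
So F = 6, E = 4·6/2 = 12, V = 4·6/3 = 8.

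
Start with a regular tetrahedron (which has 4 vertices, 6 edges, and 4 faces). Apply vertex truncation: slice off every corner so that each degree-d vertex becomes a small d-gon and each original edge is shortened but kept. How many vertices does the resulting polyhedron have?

Truncation replaces each original edge-end by a new vertex, so V′ = 2E = 12.
Each original edge survives, and each old vertex of degree d contributes d new edges; summing degrees gives Σd = 2E, so E′ = E + 2E = 3E = 18.
Each original face survives and each original vertex becomes one new face: F′ = F + V = 8.

12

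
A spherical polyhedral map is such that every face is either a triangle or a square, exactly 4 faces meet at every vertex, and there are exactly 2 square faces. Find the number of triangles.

Let x be the number of triangles; then F = 2 + x.
Edge–face incidences: 2E = 4·2 + 3·x = 8 + 3x.
Every vertex has degree 4, so 4V = 2E.
Euler: V − E + F = 2 ⇒ (2E)/4 − E + (2 + x) = 2.
Multiply by 8: 2·(2E) − 4·(2E) + 8·(2 + x) = 16, i.e. 16 + 8x − 2·(8 + 3x) = 16.
Collecting terms: 2x = 16, so x = 8.
Then 2E = 8 + 3·8 = 32, so E = 16, V = 2E/4 = 8, F = 2 + 8 = 10.

8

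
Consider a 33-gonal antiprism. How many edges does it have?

132

An antiprism on an n-gon has two n-gon caps and 2n triangles: V = 2·33 = 66, E = 4·33 = 132, F = 2·33 + 2 = 68.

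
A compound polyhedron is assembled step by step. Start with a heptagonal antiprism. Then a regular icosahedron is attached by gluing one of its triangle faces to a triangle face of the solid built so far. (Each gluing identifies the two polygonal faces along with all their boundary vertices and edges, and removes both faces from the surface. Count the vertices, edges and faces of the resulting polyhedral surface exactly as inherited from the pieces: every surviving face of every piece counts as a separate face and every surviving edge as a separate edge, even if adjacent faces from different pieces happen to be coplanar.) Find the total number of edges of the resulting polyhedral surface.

55

A heptagonal antiprism: V=14, E=28, F=16.
Attach a regular icosahedron (V=12, E=30, F=20) along a 3-gon: merge 3 vertices and 3 edges, delete both glued faces → V=23, E=55, F=34.
Check: V − E + F = 23 − 55 + 34 = 2.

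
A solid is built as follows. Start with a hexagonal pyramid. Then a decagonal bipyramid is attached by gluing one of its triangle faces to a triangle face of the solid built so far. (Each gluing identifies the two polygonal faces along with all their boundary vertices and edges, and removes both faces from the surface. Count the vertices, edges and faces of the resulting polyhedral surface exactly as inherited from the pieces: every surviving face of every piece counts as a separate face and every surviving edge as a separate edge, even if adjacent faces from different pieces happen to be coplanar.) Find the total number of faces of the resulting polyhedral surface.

A hexagonal pyramid: V=7, E=12, F=7.
Attach a decagonal bipyramid (V=12, E=30, F=20) along a 3-gon: merge 3 vertices and 3 edges, delete both glued faces → V=16, E=39, F=25.
Check: V − E + F = 16 − 39 + 25 = 2.

25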